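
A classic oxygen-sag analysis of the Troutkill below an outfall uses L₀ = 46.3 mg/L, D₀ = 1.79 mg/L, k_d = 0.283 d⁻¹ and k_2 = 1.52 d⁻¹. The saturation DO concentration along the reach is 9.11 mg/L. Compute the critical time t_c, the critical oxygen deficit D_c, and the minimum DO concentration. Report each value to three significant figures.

t_c ≈ 1.21 d; D_c ≈ 6.12 mg/L; min DO ≈ 2.99 mg/L

With k_2/k_d = 5.371 and 1 − D₀(k_2−k_d)/(k_d L₀) = 0.8310,
t_c = ln(5.371 × 0.8310) / (1.52 − 0.283) = ln(4.463) / 1.237 = 1.496/1.237 = 1.209 d.
D_c = (k_d/k_2) L₀ e^(−k_d t_c) = (0.283/1.52) × 46.3 × e^(−0.283×1.209) = 0.1862 × 46.3 × 0.7102 = 6.122 mg/L.
Minimum DO = C_s − D_c = 9.11 − 6.122 = 2.988 mg/L.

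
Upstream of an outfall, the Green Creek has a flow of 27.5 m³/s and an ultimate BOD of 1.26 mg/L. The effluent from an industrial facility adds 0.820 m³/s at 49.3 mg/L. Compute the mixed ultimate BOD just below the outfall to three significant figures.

Flow-weighted mixing: C = (Q_r C_r + Q_w C_w)/(Q_r + Q_w)
= (27.5×1.26 + 0.820×49.3)/(27.5 + 0.820) = 75.08/28.32 = 2.651 mg/L.

2.65 mg/L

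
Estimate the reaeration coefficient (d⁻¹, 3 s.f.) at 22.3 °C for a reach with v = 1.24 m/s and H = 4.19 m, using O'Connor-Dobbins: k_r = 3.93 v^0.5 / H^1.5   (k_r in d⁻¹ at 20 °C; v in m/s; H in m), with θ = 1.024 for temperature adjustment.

k_r(20) = 3.93 × 1.24^0.5 / 4.19^1.5 = 3.93 × 1.114 / 8.577 = 0.5102 d⁻¹.
k_r(22.3) = 0.5102 × 1.024^(22.3−20) = 0.5102 × 1.056 = 0.5389 d⁻¹.

k_r ≈ 0.539 d⁻¹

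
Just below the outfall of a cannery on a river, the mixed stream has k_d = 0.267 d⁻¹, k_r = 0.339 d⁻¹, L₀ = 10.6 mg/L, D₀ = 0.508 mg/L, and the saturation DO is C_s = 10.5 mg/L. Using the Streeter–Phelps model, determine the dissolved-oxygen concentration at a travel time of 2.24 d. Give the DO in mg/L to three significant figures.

DO ≈ 7.04 mg/L

k_d L₀/(k_r−k_d) = 0.267×10.6/(0.339−0.267) = 2.830/0.07200 = 39.31 mg/L.
e^(−k_d t) = e^(−0.267×2.240) = 0.5499; e^(−k_r t) = e^(−0.339×2.240) = 0.4680.
D = 39.31 × (0.5499 − 0.4680) + 0.508 × 0.4680 = 3.219 + 0.2377 = 3.457 mg/L.
DO = C_s − D = 10.5 − 3.457 = 7.043 mg/L.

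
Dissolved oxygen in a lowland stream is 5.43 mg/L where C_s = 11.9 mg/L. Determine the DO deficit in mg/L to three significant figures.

D = C_s − C = 11.9 − 5.43 = 6.47 mg/L.

D ≈ 6.47 mg/L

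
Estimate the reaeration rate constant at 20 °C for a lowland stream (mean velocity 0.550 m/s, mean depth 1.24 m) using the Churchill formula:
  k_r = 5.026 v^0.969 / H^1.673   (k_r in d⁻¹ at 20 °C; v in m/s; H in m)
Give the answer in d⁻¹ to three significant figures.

k_r ≈ 1.96 d⁻¹

k_r = 5.026 × 0.550^0.969 / 1.24^1.673 = 5.026 × 0.5603 / 1.433 = 1.965 d⁻¹.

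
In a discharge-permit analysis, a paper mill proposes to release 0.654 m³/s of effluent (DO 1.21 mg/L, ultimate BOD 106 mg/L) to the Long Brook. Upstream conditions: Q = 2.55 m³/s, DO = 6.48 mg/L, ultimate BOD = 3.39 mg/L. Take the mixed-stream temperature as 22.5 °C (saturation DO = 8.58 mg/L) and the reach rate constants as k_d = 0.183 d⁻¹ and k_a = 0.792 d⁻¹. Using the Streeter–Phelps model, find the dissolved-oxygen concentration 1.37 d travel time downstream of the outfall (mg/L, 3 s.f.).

Mixed DO = (2.55×6.48 + 0.654×1.21)/(2.55+0.654) = 17.32/3.204 = 5.404 mg/L.
Mixed L₀ = (2.55×3.39 + 0.654×106)/(3.204) = 77.97/3.204 = 24.33 mg/L.
Initial deficit D₀ = C_s − DO₀ = 8.58 − 5.404 = 3.176 mg/L.
D(1.37) = [0.183×24.33/(0.792−0.183)](e^(−0.183×1.37) − e^(−0.792×1.37)) + 3.176 e^(−0.792×1.37)
= 7.312 × (0.7782 − 0.3379) + 3.176 × 0.3379 = 4.293 mg/L.
DO = 8.58 − 4.293 = 4.287 mg/L.

DO ≈ 4.29 mg/L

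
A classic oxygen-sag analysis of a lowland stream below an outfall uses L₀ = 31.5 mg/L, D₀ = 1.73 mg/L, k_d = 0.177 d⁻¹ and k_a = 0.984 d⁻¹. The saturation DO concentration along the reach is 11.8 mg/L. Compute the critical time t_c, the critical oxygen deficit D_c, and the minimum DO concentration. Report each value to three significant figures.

t_c ≈ 1.77 d; D_c ≈ 4.14 mg/L; min DO ≈ 7.66 mg/L

t_c = [1/(k_a−k_d)] ln[(k_a/k_d)(1 − D₀(k_a−k_d)/(k_d L₀))]
= [1/(0.984−0.177)] ln[(0.984/0.177)(1 − 1.73×0.8070/(0.177×31.5))]
= (1/0.8070) ln[5.559 × 0.7496] = 1.239 × ln(4.167) = 1.239 × 1.427 = 1.769 d.
D_c = (k_d/k_a) L₀ e^(−k_d t_c) = (0.177/0.984) × 31.5 × e^(−0.177×1.769) = 0.1799 × 31.5 × 0.7312 = 4.143 mg/L.
Minimum DO = C_s − D_c = 11.8 − 4.143 = 7.657 mg/L.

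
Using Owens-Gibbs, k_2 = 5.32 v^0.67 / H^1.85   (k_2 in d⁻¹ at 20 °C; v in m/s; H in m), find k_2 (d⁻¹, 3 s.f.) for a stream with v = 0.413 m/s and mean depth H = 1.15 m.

k_2 = 5.32 × 0.413^0.67 / 1.15^1.85 = 5.32 × 0.5530 / 1.295 = 2.271 d⁻¹.

k_2 ≈ 2.27 d⁻¹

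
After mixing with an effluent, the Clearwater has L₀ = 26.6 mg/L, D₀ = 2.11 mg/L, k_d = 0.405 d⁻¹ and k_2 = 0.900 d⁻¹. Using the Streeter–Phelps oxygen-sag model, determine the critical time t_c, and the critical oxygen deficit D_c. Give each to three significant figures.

t_c ≈ 1.41 d; D_c ≈ 6.77 mg/L

With k_2/k_d = 2.222 and 1 − D₀(k_2−k_d)/(k_d L₀) = 0.9030,
t_c = ln(2.222 × 0.9030) / (0.900 − 0.405) = ln(2.007) / 0.4950 = 0.6965/0.4950 = 1.407 d.
D_c = (k_d/k_2) L₀ e^(−k_d t_c) = (0.405/0.900) × 26.6 × e^(−0.405×1.407) = 0.4500 × 26.6 × 0.5656 = 6.770 mg/L.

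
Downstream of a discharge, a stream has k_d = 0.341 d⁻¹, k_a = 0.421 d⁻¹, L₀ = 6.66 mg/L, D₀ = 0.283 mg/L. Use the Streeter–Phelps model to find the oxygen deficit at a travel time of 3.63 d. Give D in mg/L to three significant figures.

D ≈ 2.14 mg/L

k_d L₀/(k_a−k_d) = 0.341×6.66/(0.421−0.341) = 2.271/0.08000 = 28.39 mg/L.
e^(−k_d t) = e^(−0.341×3.630) = 0.2900; e^(−k_a t) = e^(−0.421×3.630) = 0.2169.
D = 28.39 × (0.2900 − 0.2169) + 0.283 × 0.2169 = 2.075 + 0.06139 = 2.136 mg/L.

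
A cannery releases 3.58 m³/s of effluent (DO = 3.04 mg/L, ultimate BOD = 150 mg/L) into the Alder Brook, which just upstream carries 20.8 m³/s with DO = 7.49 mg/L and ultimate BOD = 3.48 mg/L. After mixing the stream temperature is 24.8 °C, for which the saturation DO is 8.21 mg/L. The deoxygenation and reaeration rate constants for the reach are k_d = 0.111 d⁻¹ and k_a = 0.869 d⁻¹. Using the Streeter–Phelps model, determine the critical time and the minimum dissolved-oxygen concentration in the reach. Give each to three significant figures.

Mixed DO = (20.8×7.49 + 3.58×3.04)/(20.8+3.58) = 166.7/24.38 = 6.837 mg/L.
Mixed L₀ = (20.8×3.48 + 3.58×150)/(24.38) = 609.4/24.38 = 25.00 mg/L.
Initial deficit D₀ = C_s − DO₀ = 8.21 − 6.837 = 1.373 mg/L.
t_c = (1/0.7580) ln[(0.869/0.111)(1 − 1.373×0.7580/(0.111×25.00))] = 1.319 × ln(4.891) = 2.094 d.
D_c = (0.111/0.869) × 25.00 × e^(−0.111×2.094) = 0.1277 × 25.00 × 0.7926 = 2.530 mg/L.
Minimum DO = 8.21 − 2.530 = 5.680 mg/L.

t_c ≈ 2.09 d; minimum DO ≈ 5.68 mg/L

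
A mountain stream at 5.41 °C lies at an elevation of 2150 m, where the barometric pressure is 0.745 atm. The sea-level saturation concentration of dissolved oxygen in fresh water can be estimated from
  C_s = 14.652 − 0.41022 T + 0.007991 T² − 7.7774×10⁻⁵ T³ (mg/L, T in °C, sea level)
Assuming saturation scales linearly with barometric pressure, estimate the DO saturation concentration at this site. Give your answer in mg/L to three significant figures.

At sea level: C_s = 14.652 − 0.41022×5.41 + 0.007991×5.41² − 7.7774×10⁻⁵×5.41³ = 12.65 mg/L.
Pressure correction: C_s' = 12.65 × 0.745 = 9.427 mg/L.

C_s ≈ 9.43 mg/L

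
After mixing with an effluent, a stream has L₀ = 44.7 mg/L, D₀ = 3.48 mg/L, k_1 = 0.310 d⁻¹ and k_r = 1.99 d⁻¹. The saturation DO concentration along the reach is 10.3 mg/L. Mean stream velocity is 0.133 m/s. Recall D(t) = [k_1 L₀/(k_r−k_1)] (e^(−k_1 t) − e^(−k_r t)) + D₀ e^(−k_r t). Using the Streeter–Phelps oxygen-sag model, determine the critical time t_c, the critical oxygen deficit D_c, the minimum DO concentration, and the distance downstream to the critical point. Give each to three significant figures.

t_c ≈ 0.781 d; D_c ≈ 5.47 mg/L; min DO ≈ 4.83 mg/L; x_c ≈ 8.97 km

With k_r/k_1 = 6.419 and 1 − D₀(k_r−k_1)/(k_1 L₀) = 0.5781,
t_c = ln(6.419 × 0.5781) / (1.99 − 0.310) = ln(3.711) / 1.680 = 1.311/1.680 = 0.7805 d.
D_c = (k_1/k_r) L₀ e^(−k_1 t_c) = (0.310/1.99) × 44.7 × e^(−0.310×0.7805) = 0.1558 × 44.7 × 0.7851 = 5.467 mg/L.
Minimum DO = C_s − D_c = 10.3 − 5.467 = 4.833 mg/L.
x_c = v t_c = 0.133 m/s × 0.7805 d × 86400 s/d = 8969 m ≈ 8.97 km.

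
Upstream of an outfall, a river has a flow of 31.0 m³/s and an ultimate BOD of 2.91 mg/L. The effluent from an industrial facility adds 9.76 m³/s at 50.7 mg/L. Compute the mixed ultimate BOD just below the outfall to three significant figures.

14.4 mg/L

Flow-weighted mixing: C = (Q_r C_r + Q_w C_w)/(Q_r + Q_w)
= (31.0×2.91 + 9.76×50.7)/(31.0 + 9.76) = 585.0/40.76 = 14.35 mg/L.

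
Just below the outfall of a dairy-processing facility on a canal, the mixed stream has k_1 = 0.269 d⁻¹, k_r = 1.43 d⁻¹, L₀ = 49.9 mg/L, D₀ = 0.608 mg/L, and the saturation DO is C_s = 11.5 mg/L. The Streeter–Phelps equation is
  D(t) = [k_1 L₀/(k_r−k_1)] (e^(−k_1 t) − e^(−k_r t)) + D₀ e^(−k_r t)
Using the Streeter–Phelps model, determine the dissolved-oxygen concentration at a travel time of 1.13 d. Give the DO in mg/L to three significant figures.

k_1 L₀/(k_r−k_1) = 0.269×49.9/(1.43−0.269) = 13.42/1.161 = 11.56 mg/L.
e^(−k_1 t) = e^(−0.269×1.130) = 0.7379; e^(−k_r t) = e^(−1.43×1.130) = 0.1987.
D = 11.56 × (0.7379 − 0.1987) + 0.608 × 0.1987 = 6.234 + 0.1208 = 6.355 mg/L.
DO = C_s − D = 11.5 − 6.355 = 5.145 mg/L.

DO ≈ 5.15 mg/L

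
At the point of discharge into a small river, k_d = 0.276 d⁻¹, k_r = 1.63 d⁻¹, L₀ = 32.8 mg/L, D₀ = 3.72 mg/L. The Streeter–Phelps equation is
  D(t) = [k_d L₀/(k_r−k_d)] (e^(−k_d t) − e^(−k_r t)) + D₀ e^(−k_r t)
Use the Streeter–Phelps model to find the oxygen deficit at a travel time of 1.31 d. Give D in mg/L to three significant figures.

D ≈ 4.31 mg/L

k_d L₀/(k_r−k_d) = 0.276×32.8/(1.63−0.276) = 9.053/1.354 = 6.686 mg/L.
e^(−k_d t) = e^(−0.276×1.310) = 0.6966; e^(−k_r t) = e^(−1.63×1.310) = 0.1182.
D = 6.686 × (0.6966 − 0.1182) + 3.72 × 0.1182 = 3.867 + 0.4397 = 4.307 mg/L.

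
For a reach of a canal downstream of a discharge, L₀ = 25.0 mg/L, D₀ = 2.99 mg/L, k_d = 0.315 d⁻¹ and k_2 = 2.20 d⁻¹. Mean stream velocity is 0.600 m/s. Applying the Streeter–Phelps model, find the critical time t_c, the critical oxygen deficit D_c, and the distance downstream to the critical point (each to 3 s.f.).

t_c = [1/(k_2−k_d)] ln[(k_2/k_d)(1 − D₀(k_2−k_d)/(k_d L₀))]
= [1/(2.20−0.315)] ln[(2.20/0.315)(1 − 2.99×1.885/(0.315×25.0))]
= (1/1.885) ln[6.984 × 0.2843] = 0.5305 × ln(1.986) = 0.5305 × 0.6859 = 0.3639 d.
L(t_c) = L₀ e^(−k_d t_c) = 25.0 × 0.8917 = 22.29 mg/L, and at the critical point k_2 D_c = k_d L, so D_c = (0.315/2.20) × 22.29 = 3.192 mg/L.
x_c = v t_c = 0.600 m/s × 0.3639 d × 86400 s/d = 18860 m ≈ 18.9 km.

t_c ≈ 0.364 d; D_c ≈ 3.19 mg/L; x_c ≈ 18.9 km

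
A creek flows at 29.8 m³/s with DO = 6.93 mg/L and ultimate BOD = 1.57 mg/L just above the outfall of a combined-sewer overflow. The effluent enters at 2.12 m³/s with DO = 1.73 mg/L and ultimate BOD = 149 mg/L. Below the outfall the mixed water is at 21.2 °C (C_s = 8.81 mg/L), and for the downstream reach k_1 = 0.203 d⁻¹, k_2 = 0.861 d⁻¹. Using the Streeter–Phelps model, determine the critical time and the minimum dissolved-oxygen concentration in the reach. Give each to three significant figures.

Mixed DO = (29.8×6.93 + 2.12×1.73)/(29.8+2.12) = 210.2/31.92 = 6.585 mg/L.
Mixed L₀ = (29.8×1.57 + 2.12×149)/(31.92) = 362.7/31.92 = 11.36 mg/L.
Initial deficit D₀ = C_s − DO₀ = 8.81 − 6.585 = 2.225 mg/L.
t_c = (1/0.6580) ln[(0.861/0.203)(1 − 2.225×0.6580/(0.203×11.36))] = 1.520 × ln(1.549) = 0.6647 d.
D_c = (0.203/0.861) × 11.36 × e^(−0.203×0.6647) = 0.2358 × 11.36 × 0.8738 = 2.341 mg/L.
Minimum DO = 8.81 − 2.341 = 6.469 mg/L.

t_c ≈ 0.665 d; minimum DO ≈ 6.47 mg/L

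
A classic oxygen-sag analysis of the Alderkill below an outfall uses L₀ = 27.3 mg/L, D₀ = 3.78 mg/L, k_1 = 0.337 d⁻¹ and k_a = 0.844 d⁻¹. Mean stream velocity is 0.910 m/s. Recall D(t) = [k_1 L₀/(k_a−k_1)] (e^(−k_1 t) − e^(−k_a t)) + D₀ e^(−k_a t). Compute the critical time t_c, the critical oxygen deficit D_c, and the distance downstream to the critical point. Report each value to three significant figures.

t_c = [1/(k_a−k_1)] ln[(k_a/k_1)(1 − D₀(k_a−k_1)/(k_1 L₀))]
= [1/(0.844−0.337)] ln[(0.844/0.337)(1 − 3.78×0.5070/(0.337×27.3))]
= (1/0.5070) ln[2.504 × 0.7917] = 1.972 × ln(1.983) = 1.972 × 0.6845 = 1.350 d.
D_c = (k_1/k_a) L₀ e^(−k_1 t_c) = (0.337/0.844) × 27.3 × e^(−0.337×1.350) = 0.3993 × 27.3 × 0.6345 = 6.916 mg/L.
x_c = v t_c = 0.910 m/s × 1.350 d × 86400 s/d = 106100 m ≈ 106 km.

t_c ≈ 1.35 d; D_c ≈ 6.92 mg/L; x_c ≈ 106 km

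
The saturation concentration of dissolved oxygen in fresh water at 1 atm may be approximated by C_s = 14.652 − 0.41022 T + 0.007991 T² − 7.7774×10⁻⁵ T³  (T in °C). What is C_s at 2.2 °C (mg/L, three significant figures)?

C_s ≈ 13.8 mg/L

C_s = 14.652 − 0.41022×2.2 + 0.007991×2.2² − 7.7774×10⁻⁵×2.2³ = 13.79 mg/L.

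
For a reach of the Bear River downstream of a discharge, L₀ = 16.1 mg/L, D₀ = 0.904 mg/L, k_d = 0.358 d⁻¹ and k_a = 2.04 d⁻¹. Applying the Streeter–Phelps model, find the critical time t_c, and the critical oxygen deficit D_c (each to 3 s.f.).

t_c = [1/(k_a−k_d)] ln[(k_a/k_d)(1 − D₀(k_a−k_d)/(k_d L₀))]
= [1/(2.04−0.358)] ln[(2.04/0.358)(1 − 0.904×1.682/(0.358×16.1))]
= (1/1.682) ln[5.698 × 0.7362] = 0.5945 × ln(4.195) = 0.5945 × 1.434 = 0.8525 d.
L(t_c) = L₀ e^(−k_d t_c) = 16.1 × 0.7370 = 11.87 mg/L, and at the critical point k_a D_c = k_d L, so D_c = (0.358/2.04) × 11.87 = 2.082 mg/L.

t_c ≈ 0.853 d; D_c ≈ 2.08 mg/L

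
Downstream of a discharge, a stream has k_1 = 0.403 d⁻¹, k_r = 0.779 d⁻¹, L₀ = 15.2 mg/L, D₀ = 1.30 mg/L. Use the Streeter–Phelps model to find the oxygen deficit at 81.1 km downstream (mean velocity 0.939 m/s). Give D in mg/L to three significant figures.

D ≈ 4.01 mg/L

Travel time t = x/v = 81.1 km / (0.939 m/s) = 81100 m / 0.939 m/s = 86370 s = 0.9996 d.
k_1 L₀/(k_r−k_1) = 0.403×15.2/(0.779−0.403) = 6.126/0.3760 = 16.29 mg/L.
e^(−k_1 t) = e^(−0.403×0.9996) = 0.6684; e^(−k_r t) = e^(−0.779×0.9996) = 0.4590.
D = 16.29 × (0.6684 − 0.4590) + 1.30 × 0.4590 = 3.412 + 0.5967 = 4.008 mg/L.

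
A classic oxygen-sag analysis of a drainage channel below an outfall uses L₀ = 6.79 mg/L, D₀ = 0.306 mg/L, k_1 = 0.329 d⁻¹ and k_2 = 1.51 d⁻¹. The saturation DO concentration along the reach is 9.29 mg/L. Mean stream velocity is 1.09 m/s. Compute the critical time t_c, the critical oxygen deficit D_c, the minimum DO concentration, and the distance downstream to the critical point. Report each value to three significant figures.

At the critical point dD/dt = 0, so k_1 L₀ e^(−k_1 t) = k_2 D. Substituting D(t) from the Streeter–Phelps equation and solving for t gives
t_c = ln[(k_2/k_1)(1 − D₀(k_2−k_1)/(k_1 L₀))] / (k_2−k_1).
Here k_2−k_1 = 1.181 d⁻¹ and 1 − D₀(k_2−k_1)/(k_1 L₀) = 1 − 0.306×1.181/(0.329×6.79) = 0.8382, so
t_c = ln(4.590 × 0.8382) / 1.181 = 1.347 / 1.181 = 1.141 d.
D_c = (k_1/k_2) L₀ e^(−k_1 t_c) = (0.329/1.51) × 6.79 × e^(−0.329×1.141) = 0.2179 × 6.79 × 0.6871 = 1.016 mg/L.
Minimum DO = C_s − D_c = 9.29 − 1.016 = 8.274 mg/L.
x_c = v t_c = 1.09 m/s × 1.141 d × 86400 s/d = 107400 m ≈ 107 km.

t_c ≈ 1.14 d; D_c ≈ 1.02 mg/L; min DO ≈ 8.27 mg/L; x_c ≈ 107 km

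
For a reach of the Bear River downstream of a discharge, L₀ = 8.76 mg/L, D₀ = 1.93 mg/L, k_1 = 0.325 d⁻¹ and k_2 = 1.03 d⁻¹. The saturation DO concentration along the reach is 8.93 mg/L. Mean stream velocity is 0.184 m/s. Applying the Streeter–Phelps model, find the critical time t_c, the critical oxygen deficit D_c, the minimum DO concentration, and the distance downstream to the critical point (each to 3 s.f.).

t_c ≈ 0.714 d; D_c ≈ 2.19 mg/L; min DO ≈ 6.74 mg/L; x_c ≈ 11.4 km

t_c = [1/(k_2−k_1)] ln[(k_2/k_1)(1 − D₀(k_2−k_1)/(k_1 L₀))]
= [1/(1.03−0.325)] ln[(1.03/0.325)(1 − 1.93×0.7050/(0.325×8.76))]
= (1/0.7050) ln[3.169 × 0.5221] = 1.418 × ln(1.655) = 1.418 × 0.5035 = 0.7143 d.
L(t_c) = L₀ e^(−k_1 t_c) = 8.76 × 0.7928 = 6.945 mg/L, and at the critical point k_2 D_c = k_1 L, so D_c = (0.325/1.03) × 6.945 = 2.191 mg/L.
Minimum DO = C_s − D_c = 8.93 − 2.191 = 6.739 mg/L.
x_c = v t_c = 0.184 m/s × 0.7143 d × 86400 s/d = 11350 m ≈ 11.4 km.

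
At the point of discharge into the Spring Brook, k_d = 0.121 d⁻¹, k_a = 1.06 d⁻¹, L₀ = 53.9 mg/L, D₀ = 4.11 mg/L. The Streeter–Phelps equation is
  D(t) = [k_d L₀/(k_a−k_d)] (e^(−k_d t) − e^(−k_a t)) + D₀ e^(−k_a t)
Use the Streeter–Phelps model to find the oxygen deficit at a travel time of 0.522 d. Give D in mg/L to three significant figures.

D ≈ 4.89 mg/L

k_d L₀/(k_a−k_d) = 0.121×53.9/(1.06−0.121) = 6.522/0.9390 = 6.946 mg/L.
e^(−k_d t) = e^(−0.121×0.5220) = 0.9388; e^(−k_a t) = e^(−1.06×0.5220) = 0.5750.
D = 6.946 × (0.9388 − 0.5750) + 4.11 × 0.5750 = 2.526 + 2.363 = 4.890 mg/L.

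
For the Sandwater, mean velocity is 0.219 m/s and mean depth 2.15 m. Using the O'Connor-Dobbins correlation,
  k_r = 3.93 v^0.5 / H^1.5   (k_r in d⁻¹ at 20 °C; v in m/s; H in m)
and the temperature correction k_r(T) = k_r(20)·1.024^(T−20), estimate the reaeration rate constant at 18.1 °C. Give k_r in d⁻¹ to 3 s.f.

k_r(20) = 3.93 × 0.219^0.5 / 2.15^1.5 = 3.93 × 0.4680 / 3.153 = 0.5834 d⁻¹.
k_r(18.1) = 0.5834 × 1.024^(18.1−20) = 0.5834 × 0.9559 = 0.5577 d⁻¹.

k_r ≈ 0.558 d⁻¹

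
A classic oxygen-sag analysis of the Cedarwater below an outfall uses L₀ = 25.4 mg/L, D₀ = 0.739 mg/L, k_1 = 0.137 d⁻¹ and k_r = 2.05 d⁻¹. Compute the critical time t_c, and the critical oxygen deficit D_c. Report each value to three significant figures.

At the critical point dD/dt = 0, so k_1 L₀ e^(−k_1 t) = k_r D. Substituting D(t) from the Streeter–Phelps equation and solving for t gives
t_c = ln[(k_r/k_1)(1 − D₀(k_r−k_1)/(k_1 L₀))] / (k_r−k_1).
Here k_r−k_1 = 1.913 d⁻¹ and 1 − D₀(k_r−k_1)/(k_1 L₀) = 1 − 0.739×1.913/(0.137×25.4) = 0.5937, so
t_c = ln(14.96 × 0.5937) / 1.913 = 2.184 / 1.913 = 1.142 d.
L(t_c) = L₀ e^(−k_1 t_c) = 25.4 × 0.8552 = 21.72 mg/L, and at the critical point k_r D_c = k_1 L, so D_c = (0.137/2.05) × 21.72 = 1.452 mg/L.

t_c ≈ 1.14 d; D_c ≈ 1.45 mg/L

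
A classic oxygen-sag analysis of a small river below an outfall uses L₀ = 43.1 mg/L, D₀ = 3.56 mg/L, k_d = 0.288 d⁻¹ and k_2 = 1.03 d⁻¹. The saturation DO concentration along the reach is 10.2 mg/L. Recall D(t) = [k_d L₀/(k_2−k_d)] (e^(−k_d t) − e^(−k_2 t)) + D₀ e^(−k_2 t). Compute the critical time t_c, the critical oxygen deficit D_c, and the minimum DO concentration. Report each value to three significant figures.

t_c ≈ 1.39 d; D_c ≈ 8.06 mg/L; min DO ≈ 2.14 mg/L

With k_2/k_d = 3.576 and 1 − D₀(k_2−k_d)/(k_d L₀) = 0.7872,
t_c = ln(3.576 × 0.7872) / (1.03 − 0.288) = ln(2.815) / 0.7420 = 1.035/0.7420 = 1.395 d.
L(t_c) = L₀ e^(−k_d t_c) = 43.1 × 0.6691 = 28.84 mg/L, and at the critical point k_2 D_c = k_d L, so D_c = (0.288/1.03) × 28.84 = 8.064 mg/L.
Minimum DO = C_s − D_c = 10.2 − 8.064 = 2.136 mg/L.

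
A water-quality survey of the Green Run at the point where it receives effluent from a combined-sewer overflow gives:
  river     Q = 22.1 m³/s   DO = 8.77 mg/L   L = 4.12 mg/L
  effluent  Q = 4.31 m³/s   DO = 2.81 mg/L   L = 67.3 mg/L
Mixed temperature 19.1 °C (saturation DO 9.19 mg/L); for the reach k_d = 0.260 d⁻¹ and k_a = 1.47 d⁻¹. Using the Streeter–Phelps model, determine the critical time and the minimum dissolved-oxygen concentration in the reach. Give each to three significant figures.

Mixed DO = (22.1×8.77 + 4.31×2.81)/(22.1+4.31) = 205.9/26.41 = 7.797 mg/L.
Mixed L₀ = (22.1×4.12 + 4.31×67.3)/(26.41) = 381.1/26.41 = 14.43 mg/L.
Initial deficit D₀ = C_s − DO₀ = 9.19 − 7.797 = 1.393 mg/L.
t_c = (1/1.210) ln[(1.47/0.260)(1 − 1.393×1.210/(0.260×14.43))] = 0.8264 × ln(3.115) = 0.9389 d.
D_c = (0.260/1.47) × 14.43 × e^(−0.260×0.9389) = 0.1769 × 14.43 × 0.7834 = 2.000 mg/L.
Minimum DO = 9.19 − 2.000 = 7.190 mg/L.

t_c ≈ 0.939 d; minimum DO ≈ 7.19 mg/L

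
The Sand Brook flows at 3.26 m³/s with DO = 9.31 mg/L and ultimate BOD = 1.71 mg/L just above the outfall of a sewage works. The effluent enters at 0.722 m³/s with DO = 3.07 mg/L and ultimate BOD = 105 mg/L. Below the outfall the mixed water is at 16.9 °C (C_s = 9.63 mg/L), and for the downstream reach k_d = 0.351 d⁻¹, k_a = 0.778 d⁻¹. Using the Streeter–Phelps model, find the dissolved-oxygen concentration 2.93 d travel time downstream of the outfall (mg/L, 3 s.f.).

Mixed DO = (3.26×9.31 + 0.722×3.07)/(3.26+0.722) = 32.57/3.982 = 8.179 mg/L.
Mixed L₀ = (3.26×1.71 + 0.722×105)/(3.982) = 81.38/3.982 = 20.44 mg/L.
Initial deficit D₀ = C_s − DO₀ = 9.63 − 8.179 = 1.451 mg/L.
D(2.93) = [0.351×20.44/(0.778−0.351)](e^(−0.351×2.93) − e^(−0.778×2.93)) + 1.451 e^(−0.778×2.93)
= 16.80 × (0.3576 − 0.1023) + 1.451 × 0.1023 = 4.437 mg/L.
DO = 9.63 − 4.437 = 5.193 mg/L.

DO ≈ 5.19 mg/L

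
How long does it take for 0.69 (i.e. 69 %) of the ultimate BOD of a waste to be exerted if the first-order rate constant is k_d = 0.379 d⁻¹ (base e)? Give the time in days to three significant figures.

t ≈ 3.09 d

y/L₀ = 1 − e^(−k_d t) = 0.69 ⇒ e^(−k_d t) = 0.310
t = −ln(0.310) / 0.379 = 1.171 / 0.379 = 3.090 d.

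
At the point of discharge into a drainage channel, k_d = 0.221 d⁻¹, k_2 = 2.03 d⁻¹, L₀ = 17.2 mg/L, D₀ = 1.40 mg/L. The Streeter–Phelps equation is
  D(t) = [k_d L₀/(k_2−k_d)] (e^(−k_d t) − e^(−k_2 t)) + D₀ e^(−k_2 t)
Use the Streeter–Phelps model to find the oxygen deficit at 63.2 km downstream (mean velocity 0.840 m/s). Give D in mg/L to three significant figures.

Travel time t = x/v = 63.2 km / (0.840 m/s) = 63200 m / 0.840 m/s = 75240 s = 0.8708 d.
k_d L₀/(k_2−k_d) = 0.221×17.2/(2.03−0.221) = 3.801/1.809 = 2.101 mg/L.
e^(−k_d t) = e^(−0.221×0.8708) = 0.8249; e^(−k_2 t) = e^(−2.03×0.8708) = 0.1707.
D = 2.101 × (0.8249 − 0.1707) + 1.40 × 0.1707 = 1.375 + 0.2390 = 1.614 mg/L.

D ≈ 1.61 mg/L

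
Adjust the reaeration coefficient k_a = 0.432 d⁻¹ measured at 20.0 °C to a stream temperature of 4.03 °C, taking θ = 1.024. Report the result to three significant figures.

k_a ≈ 0.296 d⁻¹

k_a(T₂) = k_a(T₁) · θ^(T₂−T₁) = 0.432 × 1.024^(4.03−20.0)
= 0.432 × 1.024^-16.0 = 0.432 × 0.6847 = 0.2958 d⁻¹.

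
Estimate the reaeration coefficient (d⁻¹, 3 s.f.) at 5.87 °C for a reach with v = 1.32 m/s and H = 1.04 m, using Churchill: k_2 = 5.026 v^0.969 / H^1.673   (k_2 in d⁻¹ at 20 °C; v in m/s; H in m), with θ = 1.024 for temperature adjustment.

k_2 ≈ 4.41 d⁻¹

k_2(20) = 5.026 × 1.32^0.969 / 1.04^1.673 = 5.026 × 1.309 / 1.068 = 6.160 d⁻¹.
k_2(5.87) = 6.160 × 1.024^(5.87−20) = 6.160 × 0.7153 = 4.406 d⁻¹.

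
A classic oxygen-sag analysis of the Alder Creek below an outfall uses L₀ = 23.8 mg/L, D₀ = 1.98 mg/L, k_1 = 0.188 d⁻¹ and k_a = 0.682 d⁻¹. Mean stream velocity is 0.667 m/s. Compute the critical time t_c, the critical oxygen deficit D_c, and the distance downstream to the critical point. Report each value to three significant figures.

t_c ≈ 2.11 d; D_c ≈ 4.41 mg/L; x_c ≈ 122 km

With k_a/k_1 = 3.628 and 1 − D₀(k_a−k_1)/(k_1 L₀) = 0.7814,
t_c = ln(3.628 × 0.7814) / (0.682 − 0.188) = ln(2.835) / 0.4940 = 1.042/0.4940 = 2.109 d.
L(t_c) = L₀ e^(−k_1 t_c) = 23.8 × 0.6727 = 16.01 mg/L, and at the critical point k_a D_c = k_1 L, so D_c = (0.188/0.682) × 16.01 = 4.413 mg/L.
x_c = v t_c = 0.667 m/s × 2.109 d × 86400 s/d = 121500 m ≈ 122 km.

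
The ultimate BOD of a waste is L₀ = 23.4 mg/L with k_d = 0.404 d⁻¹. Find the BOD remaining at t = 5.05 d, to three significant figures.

L_t = L₀ e^(−k_d t) = 23.4 × e^(−0.404×5.05) = 23.4 × 0.1300 = 3.042 mg/L.

L ≈ 3.04 mg/L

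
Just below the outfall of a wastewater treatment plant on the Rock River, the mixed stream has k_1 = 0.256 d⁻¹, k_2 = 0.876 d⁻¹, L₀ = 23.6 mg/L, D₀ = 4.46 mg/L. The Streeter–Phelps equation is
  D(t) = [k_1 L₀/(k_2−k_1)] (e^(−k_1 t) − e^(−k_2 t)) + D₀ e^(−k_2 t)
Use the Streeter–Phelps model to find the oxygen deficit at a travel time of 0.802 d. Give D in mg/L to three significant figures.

D ≈ 5.32 mg/L

k_1 L₀/(k_2−k_1) = 0.256×23.6/(0.876−0.256) = 6.042/0.6200 = 9.745 mg/L.
e^(−k_1 t) = e^(−0.256×0.8020) = 0.8144; e^(−k_2 t) = e^(−0.876×0.8020) = 0.4953.
D = 9.745 × (0.8144 − 0.4953) + 4.46 × 0.4953 = 3.109 + 2.209 = 5.318 mg/L.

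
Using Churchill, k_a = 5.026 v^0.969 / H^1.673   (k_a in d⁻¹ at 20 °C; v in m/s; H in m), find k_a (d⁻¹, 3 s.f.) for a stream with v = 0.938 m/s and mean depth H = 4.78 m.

k_a ≈ 0.345 d⁻¹

k_a = 5.026 × 0.938^0.969 / 4.78^1.673 = 5.026 × 0.9399 / 13.70 = 0.3448 d⁻¹.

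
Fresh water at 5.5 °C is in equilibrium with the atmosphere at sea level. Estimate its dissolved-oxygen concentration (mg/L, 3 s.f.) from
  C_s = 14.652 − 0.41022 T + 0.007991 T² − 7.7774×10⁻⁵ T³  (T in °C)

C_s ≈ 12.6 mg/L

C_s = 14.652 − 0.41022×5.5 + 0.007991×5.5² − 7.7774×10⁻⁵×5.5³ = 12.62 mg/L.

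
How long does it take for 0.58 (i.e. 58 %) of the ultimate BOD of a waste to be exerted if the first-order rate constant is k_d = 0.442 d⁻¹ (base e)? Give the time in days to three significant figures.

t ≈ 1.96 d

y/L₀ = 1 − e^(−k_d t) = 0.58 ⇒ e^(−k_d t) = 0.420
t = −ln(0.420) / 0.442 = 0.8675 / 0.442 = 1.963 d.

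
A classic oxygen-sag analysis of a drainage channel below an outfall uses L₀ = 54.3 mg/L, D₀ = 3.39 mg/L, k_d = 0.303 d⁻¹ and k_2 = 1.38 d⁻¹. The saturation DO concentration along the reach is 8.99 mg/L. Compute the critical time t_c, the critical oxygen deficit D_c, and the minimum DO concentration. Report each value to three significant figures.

With k_2/k_d = 4.554 and 1 − D₀(k_2−k_d)/(k_d L₀) = 0.7781,
t_c = ln(4.554 × 0.7781) / (1.38 − 0.303) = ln(3.544) / 1.077 = 1.265/1.077 = 1.175 d.
D_c = (k_d/k_2) L₀ e^(−k_d t_c) = (0.303/1.38) × 54.3 × e^(−0.303×1.175) = 0.2196 × 54.3 × 0.7005 = 8.352 mg/L.
Minimum DO = C_s − D_c = 8.99 − 8.352 = 0.6382 mg/L.

t_c ≈ 1.17 d; D_c ≈ 8.35 mg/L; min DO ≈ 0.638 mg/L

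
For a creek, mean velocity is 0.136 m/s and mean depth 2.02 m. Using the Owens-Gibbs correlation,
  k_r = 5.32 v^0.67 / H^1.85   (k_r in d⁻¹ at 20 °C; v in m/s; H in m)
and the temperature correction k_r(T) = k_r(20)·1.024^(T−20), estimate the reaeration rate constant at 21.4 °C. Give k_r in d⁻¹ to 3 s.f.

k_r ≈ 0.393 d⁻¹

k_r(20) = 5.32 × 0.136^0.67 / 2.02^1.85 = 5.32 × 0.2627 / 3.672 = 0.3806 d⁻¹.
k_r(21.4) = 0.3806 × 1.024^(21.4−20) = 0.3806 × 1.034 = 0.3935 d⁻¹.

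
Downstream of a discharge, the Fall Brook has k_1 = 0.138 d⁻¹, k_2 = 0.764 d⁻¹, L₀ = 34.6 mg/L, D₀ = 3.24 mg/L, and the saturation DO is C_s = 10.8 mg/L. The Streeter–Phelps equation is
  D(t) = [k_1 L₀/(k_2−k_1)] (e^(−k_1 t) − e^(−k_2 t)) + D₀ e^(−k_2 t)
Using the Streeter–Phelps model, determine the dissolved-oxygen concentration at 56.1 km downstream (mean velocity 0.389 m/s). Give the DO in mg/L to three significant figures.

Travel time t = x/v = 56.1 km / (0.389 m/s) = 56100 m / 0.389 m/s = 144200 s = 1.669 d.
k_1 L₀/(k_2−k_1) = 0.138×34.6/(0.764−0.138) = 4.775/0.6260 = 7.627 mg/L.
e^(−k_1 t) = e^(−0.138×1.669) = 0.7943; e^(−k_2 t) = e^(−0.764×1.669) = 0.2794.
D = 7.627 × (0.7943 − 0.2794) + 3.24 × 0.2794 = 3.927 + 0.9051 = 4.832 mg/L.
DO = C_s − D = 10.8 − 4.832 = 5.968 mg/L.

DO ≈ 5.97 mg/L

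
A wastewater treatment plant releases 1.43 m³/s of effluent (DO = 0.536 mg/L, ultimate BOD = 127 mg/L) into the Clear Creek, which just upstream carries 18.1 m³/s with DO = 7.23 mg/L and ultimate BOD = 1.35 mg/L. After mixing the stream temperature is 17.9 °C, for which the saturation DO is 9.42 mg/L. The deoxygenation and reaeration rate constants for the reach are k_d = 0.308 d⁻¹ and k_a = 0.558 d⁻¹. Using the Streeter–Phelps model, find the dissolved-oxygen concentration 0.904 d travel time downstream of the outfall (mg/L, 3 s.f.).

Mixed DO = (18.1×7.23 + 1.43×0.536)/(18.1+1.43) = 131.6/19.53 = 6.740 mg/L.
Mixed L₀ = (18.1×1.35 + 1.43×127)/(19.53) = 206.0/19.53 = 10.55 mg/L.
Initial deficit D₀ = C_s − DO₀ = 9.42 − 6.740 = 2.680 mg/L.
D(0.904) = [0.308×10.55/(0.558−0.308)](e^(−0.308×0.904) − e^(−0.558×0.904)) + 2.680 e^(−0.558×0.904)
= 13.00 × (0.7570 − 0.6038) + 2.680 × 0.6038 = 3.609 mg/L.
DO = 9.42 − 3.609 = 5.811 mg/L.

DO ≈ 5.81 mg/L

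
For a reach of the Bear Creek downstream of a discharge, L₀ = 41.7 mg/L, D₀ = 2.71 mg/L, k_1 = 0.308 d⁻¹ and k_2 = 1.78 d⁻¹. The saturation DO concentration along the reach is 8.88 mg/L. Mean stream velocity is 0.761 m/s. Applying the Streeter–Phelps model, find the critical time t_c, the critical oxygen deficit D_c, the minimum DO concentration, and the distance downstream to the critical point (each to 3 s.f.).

With k_2/k_1 = 5.779 and 1 − D₀(k_2−k_1)/(k_1 L₀) = 0.6894,
t_c = ln(5.779 × 0.6894) / (1.78 − 0.308) = ln(3.984) / 1.472 = 1.382/1.472 = 0.9391 d.
L(t_c) = L₀ e^(−k_1 t_c) = 41.7 × 0.7488 = 31.23 mg/L, and at the critical point k_2 D_c = k_1 L, so D_c = (0.308/1.78) × 31.23 = 5.403 mg/L.
Minimum DO = C_s − D_c = 8.88 − 5.403 = 3.477 mg/L.
x_c = v t_c = 0.761 m/s × 0.9391 d × 86400 s/d = 61750 m ≈ 61.7 km.

t_c ≈ 0.939 d; D_c ≈ 5.40 mg/L; min DO ≈ 3.48 mg/L; x_c ≈ 61.7 km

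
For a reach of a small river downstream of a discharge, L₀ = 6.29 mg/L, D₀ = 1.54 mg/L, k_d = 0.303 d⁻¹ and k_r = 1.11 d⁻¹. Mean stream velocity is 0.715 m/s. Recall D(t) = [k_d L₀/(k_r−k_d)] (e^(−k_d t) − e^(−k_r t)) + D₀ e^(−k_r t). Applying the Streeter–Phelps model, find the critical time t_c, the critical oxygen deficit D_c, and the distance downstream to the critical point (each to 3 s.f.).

With k_r/k_d = 3.663 and 1 − D₀(k_r−k_d)/(k_d L₀) = 0.3479,
t_c = ln(3.663 × 0.3479) / (1.11 − 0.303) = ln(1.275) / 0.8070 = 0.2426/0.8070 = 0.3006 d.
D_c = (k_d/k_r) L₀ e^(−k_d t_c) = (0.303/1.11) × 6.29 × e^(−0.303×0.3006) = 0.2730 × 6.29 × 0.9129 = 1.568 mg/L.
x_c = v t_c = 0.715 m/s × 0.3006 d × 86400 s/d = 18570 m ≈ 18.6 km.

t_c ≈ 0.301 d; D_c ≈ 1.57 mg/L; x_c ≈ 18.6 km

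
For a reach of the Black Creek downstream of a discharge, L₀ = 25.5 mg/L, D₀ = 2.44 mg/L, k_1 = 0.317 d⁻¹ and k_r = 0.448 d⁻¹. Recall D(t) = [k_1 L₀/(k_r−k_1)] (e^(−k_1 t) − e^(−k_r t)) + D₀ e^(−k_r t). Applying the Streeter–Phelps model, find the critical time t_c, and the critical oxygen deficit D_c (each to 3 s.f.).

With k_r/k_1 = 1.413 and 1 − D₀(k_r−k_1)/(k_1 L₀) = 0.9605,
t_c = ln(1.413 × 0.9605) / (0.448 − 0.317) = ln(1.357) / 0.1310 = 0.3055/0.1310 = 2.332 d.
D_c = (k_1/k_r) L₀ e^(−k_1 t_c) = (0.317/0.448) × 25.5 × e^(−0.317×2.332) = 0.7076 × 25.5 × 0.4774 = 8.614 mg/L.

t_c ≈ 2.33 d; D_c ≈ 8.61 mg/L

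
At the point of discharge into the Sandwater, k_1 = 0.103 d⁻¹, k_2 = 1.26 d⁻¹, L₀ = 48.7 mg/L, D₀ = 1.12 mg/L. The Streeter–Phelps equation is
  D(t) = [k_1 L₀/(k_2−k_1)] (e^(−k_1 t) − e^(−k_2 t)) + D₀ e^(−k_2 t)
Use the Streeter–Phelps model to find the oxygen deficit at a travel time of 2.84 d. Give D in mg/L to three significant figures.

D ≈ 3.15 mg/L

k_1 L₀/(k_2−k_1) = 0.103×48.7/(1.26−0.103) = 5.016/1.157 = 4.335 mg/L.
e^(−k_1 t) = e^(−0.103×2.840) = 0.7464; e^(−k_2 t) = e^(−1.26×2.840) = 0.02792.
D = 4.335 × (0.7464 − 0.02792) + 1.12 × 0.02792 = 3.115 + 0.03127 = 3.146 mg/L.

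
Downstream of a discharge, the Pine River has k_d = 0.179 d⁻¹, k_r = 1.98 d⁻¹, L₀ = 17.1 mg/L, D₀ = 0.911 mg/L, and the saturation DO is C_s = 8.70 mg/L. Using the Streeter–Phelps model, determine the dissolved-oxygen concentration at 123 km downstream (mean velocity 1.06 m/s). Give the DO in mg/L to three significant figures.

DO ≈ 7.42 mg/L

Travel time t = x/v = 123 km / (1.06 m/s) = 123000 m / 1.06 m/s = 116000 s = 1.343 d.
k_d L₀/(k_r−k_d) = 0.179×17.1/(1.98−0.179) = 3.061/1.801 = 1.700 mg/L.
e^(−k_d t) = e^(−0.179×1.343) = 0.7863; e^(−k_r t) = e^(−1.98×1.343) = 0.07000.
D = 1.700 × (0.7863 − 0.07000) + 0.911 × 0.07000 = 1.217 + 0.06377 = 1.281 mg/L.
DO = C_s − D = 8.70 − 1.281 = 7.419 mg/L.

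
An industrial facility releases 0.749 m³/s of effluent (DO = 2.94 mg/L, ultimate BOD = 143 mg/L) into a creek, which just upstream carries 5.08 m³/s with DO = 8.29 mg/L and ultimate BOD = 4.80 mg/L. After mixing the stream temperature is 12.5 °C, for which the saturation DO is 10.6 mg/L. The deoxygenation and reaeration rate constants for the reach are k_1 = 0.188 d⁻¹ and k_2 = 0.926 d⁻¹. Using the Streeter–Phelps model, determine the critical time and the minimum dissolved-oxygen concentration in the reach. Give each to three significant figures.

Mixed DO = (5.08×8.29 + 0.749×2.94)/(5.08+0.749) = 44.32/5.829 = 7.603 mg/L.
Mixed L₀ = (5.08×4.80 + 0.749×143)/(5.829) = 131.5/5.829 = 22.56 mg/L.
Initial deficit D₀ = C_s − DO₀ = 10.6 − 7.603 = 2.997 mg/L.
t_c = (1/0.7380) ln[(0.926/0.188)(1 − 2.997×0.7380/(0.188×22.56))] = 1.355 × ln(2.356) = 1.161 d.
D_c = (0.188/0.926) × 22.56 × e^(−0.188×1.161) = 0.2030 × 22.56 × 0.8039 = 3.682 mg/L.
Minimum DO = 10.6 − 3.682 = 6.918 mg/L.

t_c ≈ 1.16 d; minimum DO ≈ 6.92 mg/L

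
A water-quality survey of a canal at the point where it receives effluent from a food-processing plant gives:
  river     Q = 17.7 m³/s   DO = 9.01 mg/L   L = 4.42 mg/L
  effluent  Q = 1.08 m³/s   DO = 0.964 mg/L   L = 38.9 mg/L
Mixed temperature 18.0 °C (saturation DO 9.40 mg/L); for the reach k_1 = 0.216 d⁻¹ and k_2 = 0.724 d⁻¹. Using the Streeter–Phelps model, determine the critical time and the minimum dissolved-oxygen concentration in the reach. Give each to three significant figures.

t_c ≈ 1.64 d; minimum DO ≈ 8.06 mg/L

Mixed DO = (17.7×9.01 + 1.08×0.964)/(17.7+1.08) = 160.5/18.78 = 8.547 mg/L.
Mixed L₀ = (17.7×4.42 + 1.08×38.9)/(18.78) = 120.2/18.78 = 6.403 mg/L.
Initial deficit D₀ = C_s − DO₀ = 9.40 − 8.547 = 0.8527 mg/L.
t_c = (1/0.5080) ln[(0.724/0.216)(1 − 0.8527×0.5080/(0.216×6.403))] = 1.969 × ln(2.302) = 1.641 d.
D_c = (0.216/0.724) × 6.403 × e^(−0.216×1.641) = 0.2983 × 6.403 × 0.7015 = 1.340 mg/L.
Minimum DO = 9.40 − 1.340 = 8.060 mg/L.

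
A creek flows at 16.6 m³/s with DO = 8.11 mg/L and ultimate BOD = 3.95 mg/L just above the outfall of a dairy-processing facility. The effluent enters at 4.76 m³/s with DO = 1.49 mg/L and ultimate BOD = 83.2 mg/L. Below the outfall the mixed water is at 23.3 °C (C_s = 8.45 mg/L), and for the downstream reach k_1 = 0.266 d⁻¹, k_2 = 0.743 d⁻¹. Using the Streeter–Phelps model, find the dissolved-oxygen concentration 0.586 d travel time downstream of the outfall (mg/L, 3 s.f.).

Mixed DO = (16.6×8.11 + 4.76×1.49)/(16.6+4.76) = 141.7/21.36 = 6.635 mg/L.
Mixed L₀ = (16.6×3.95 + 4.76×83.2)/(21.36) = 461.6/21.36 = 21.61 mg/L.
Initial deficit D₀ = C_s − DO₀ = 8.45 − 6.635 = 1.815 mg/L.
D(0.586) = [0.266×21.61/(0.743−0.266)](e^(−0.266×0.586) − e^(−0.743×0.586)) + 1.815 e^(−0.743×0.586)
= 12.05 × (0.8557 − 0.6470) + 1.815 × 0.6470 = 3.689 mg/L.
DO = 8.45 − 3.689 = 4.761 mg/L.

DO ≈ 4.76 mg/L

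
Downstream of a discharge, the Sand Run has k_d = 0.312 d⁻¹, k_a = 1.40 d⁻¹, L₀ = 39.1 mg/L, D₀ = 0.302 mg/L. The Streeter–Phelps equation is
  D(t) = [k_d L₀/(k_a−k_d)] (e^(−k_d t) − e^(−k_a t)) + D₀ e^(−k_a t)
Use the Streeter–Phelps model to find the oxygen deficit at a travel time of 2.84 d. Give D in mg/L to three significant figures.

k_d L₀/(k_a−k_d) = 0.312×39.1/(1.40−0.312) = 12.20/1.088 = 11.21 mg/L.
e^(−k_d t) = e^(−0.312×2.840) = 0.4123; e^(−k_a t) = e^(−1.40×2.840) = 0.01876.
D = 11.21 × (0.4123 − 0.01876) + 0.302 × 0.01876 = 4.412 + 0.005666 = 4.418 mg/L.

D ≈ 4.42 mg/L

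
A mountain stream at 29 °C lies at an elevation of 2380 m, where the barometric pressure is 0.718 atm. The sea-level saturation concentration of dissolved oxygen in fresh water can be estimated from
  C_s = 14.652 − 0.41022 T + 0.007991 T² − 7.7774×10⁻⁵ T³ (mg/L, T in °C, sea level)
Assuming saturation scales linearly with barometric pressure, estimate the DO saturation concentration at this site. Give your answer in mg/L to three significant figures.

At sea level: C_s = 14.652 − 0.41022×29 + 0.007991×29² − 7.7774×10⁻⁵×29³ = 7.579 mg/L.
Pressure correction: C_s' = 7.579 × 0.718 = 5.442 mg/L.

C_s ≈ 5.44 mg/L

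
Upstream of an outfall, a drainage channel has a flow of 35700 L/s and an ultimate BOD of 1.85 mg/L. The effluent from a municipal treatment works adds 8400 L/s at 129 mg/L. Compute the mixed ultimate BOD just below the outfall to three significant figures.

Flow-weighted mixing: C = (Q_r C_r + Q_w C_w)/(Q_r + Q_w)
= (35700×1.85 + 8400×129)/(35700 + 8400) = 1.150×10^6/44100 = 26.07 mg/L.

26.1 mg/L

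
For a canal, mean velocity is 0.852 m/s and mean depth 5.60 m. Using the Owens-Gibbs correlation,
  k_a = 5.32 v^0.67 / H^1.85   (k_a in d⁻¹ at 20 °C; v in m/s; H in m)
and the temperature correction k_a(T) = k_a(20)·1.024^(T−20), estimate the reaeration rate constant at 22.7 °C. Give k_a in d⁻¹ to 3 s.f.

k_a ≈ 0.210 d⁻¹

k_a(20) = 5.32 × 0.852^0.67 / 5.60^1.85 = 5.32 × 0.8982 / 24.22 = 0.1973 d⁻¹.
k_a(22.7) = 0.1973 × 1.024^(22.7−20) = 0.1973 × 1.066 = 0.2104 d⁻¹.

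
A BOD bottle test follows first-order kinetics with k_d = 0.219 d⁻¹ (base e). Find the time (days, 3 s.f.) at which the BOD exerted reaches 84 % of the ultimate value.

y/L₀ = 1 − e^(−k_d t) = 0.84 ⇒ e^(−k_d t) = 0.160
t = −ln(0.160) / 0.219 = 1.833 / 0.219 = 8.368 d.

t ≈ 8.37 d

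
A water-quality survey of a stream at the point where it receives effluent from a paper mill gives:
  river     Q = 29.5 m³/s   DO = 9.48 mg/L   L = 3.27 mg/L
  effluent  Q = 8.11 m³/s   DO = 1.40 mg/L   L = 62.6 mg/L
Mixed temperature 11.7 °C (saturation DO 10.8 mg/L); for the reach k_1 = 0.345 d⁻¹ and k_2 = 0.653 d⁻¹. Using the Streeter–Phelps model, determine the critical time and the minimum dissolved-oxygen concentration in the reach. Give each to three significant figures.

t_c ≈ 1.47 d; minimum DO ≈ 5.68 mg/L

Mixed DO = (29.5×9.48 + 8.11×1.40)/(29.5+8.11) = 291.0/37.61 = 7.738 mg/L.
Mixed L₀ = (29.5×3.27 + 8.11×62.6)/(37.61) = 604.2/37.61 = 16.06 mg/L.
Initial deficit D₀ = C_s − DO₀ = 10.8 − 7.738 = 3.062 mg/L.
t_c = (1/0.3080) ln[(0.653/0.345)(1 − 3.062×0.3080/(0.345×16.06))] = 3.247 × ln(1.571) = 1.466 d.
D_c = (0.345/0.653) × 16.06 × e^(−0.345×1.466) = 0.5283 × 16.06 × 0.6031 = 5.118 mg/L.
Minimum DO = 10.8 − 5.118 = 5.682 mg/L.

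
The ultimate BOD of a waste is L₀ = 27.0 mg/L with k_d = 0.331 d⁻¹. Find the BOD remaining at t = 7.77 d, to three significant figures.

L_t = L₀ e^(−k_d t) = 27.0 × e^(−0.331×7.77) = 27.0 × 0.07639 = 2.063 mg/L.

L ≈ 2.06 mg/L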